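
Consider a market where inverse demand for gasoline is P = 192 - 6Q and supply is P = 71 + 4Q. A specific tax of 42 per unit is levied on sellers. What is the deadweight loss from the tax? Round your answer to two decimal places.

Without the tax, 192 - 6Q = 71 + 4Q so Q* = 12.1 and P* = 119.4.
With the tax, sellers need 42 more per unit: 192 - 6Q = 71 + 4Q + 42, so Q_t = 7.9. Buyers pay P_b = 144.6; sellers receive P_s = P_b - 42 = 102.6.
Deadweight loss is the triangle between the curves from Q_t to Q*: (1/2)(12.1 - 7.9)(42) = 88.2.

88.20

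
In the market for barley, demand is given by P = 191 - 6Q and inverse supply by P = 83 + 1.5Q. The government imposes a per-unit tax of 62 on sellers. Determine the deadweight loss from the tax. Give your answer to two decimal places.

256.27

Without the tax, 191 - 6Q = 83 + 1.5Q so Q* = 14.4 and P* = 104.6.
A tax on sellers shifts supply up by 62: 191 - 6Q = 83 + 1.5Q + 62, so Q_t = 6.1333. Buyers pay P_b = 154.2; sellers receive P_s = P_b - 62 = 92.2.
The welfare triangle lost has base Q* - Q_t = 8.2667 and height t = 62, so DWL = (1/2)(8.2667)(62) = 256.2667.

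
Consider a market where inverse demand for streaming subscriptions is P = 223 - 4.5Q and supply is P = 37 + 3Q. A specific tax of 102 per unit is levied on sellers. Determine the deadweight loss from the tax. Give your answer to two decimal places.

Without the tax, 223 - 4.5Q = 37 + 3Q so Q* = 24.8 and P* = 111.4.
With the tax, sellers need 102 more per unit: 223 - 4.5Q = 37 + 3Q + 102, so Q_t = 11.2. Buyers pay P_b = 172.6; sellers receive P_s = P_b - 102 = 70.6.
Deadweight loss is the triangle between the curves from Q_t to Q*: (1/2)(24.8 - 11.2)(102) = 693.6.

693.60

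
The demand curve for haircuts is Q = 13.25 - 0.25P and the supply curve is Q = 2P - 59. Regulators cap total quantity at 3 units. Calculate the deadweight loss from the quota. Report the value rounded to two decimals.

Rewriting demand in inverse form: P = 53 - 4Q.
Rewriting supply in inverse form: P = 29.5 + 0.5Q.
Unrestricted equilibrium: Q* = (53 - 29.5)/(4 + 0.5) = 5.2222.
At Q = 3 the demand price is 53 - 4(3) = 41 and the supply price is 29.5 + 0.5(3) = 31.
DWL = (1/2)(gap between curves at 3) x (Q* - 3) = (1/2)(10)(2.2222) = 11.1111.

11.11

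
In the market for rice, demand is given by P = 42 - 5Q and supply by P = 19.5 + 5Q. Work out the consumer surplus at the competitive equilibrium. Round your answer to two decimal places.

Set 42 - 5Q = 19.5 + 5Q, which gives 22.5 = 10Q, so Q* = 2.25 and P* = 42 - 5(2.25) = 30.75.
Consumer surplus is the triangle under demand above P*: (1/2)(2.25)(42 - 30.75) = (1/2)(2.25)(11.25) = 12.6562.

12.66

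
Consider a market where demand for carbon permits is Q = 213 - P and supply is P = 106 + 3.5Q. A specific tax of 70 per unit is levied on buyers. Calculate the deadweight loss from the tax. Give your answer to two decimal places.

544.44

Rewriting demand in inverse form: P = 213 - Q.
Pre-tax equilibrium: 213 - Q = 106 + 3.5Q gives Q* = 23.7778, P* = 189.2222.
A tax on buyers shifts demand down by 70: (213 - 70) - Q = 106 + 3.5Q, so Q_t = 8.2222. Buyers pay P_b = 204.7778; sellers receive P_s = P_b - 70 = 134.7778.
Deadweight loss is the triangle between the curves from Q_t to Q*: (1/2)(23.7778 - 8.2222)(70) = 544.4444.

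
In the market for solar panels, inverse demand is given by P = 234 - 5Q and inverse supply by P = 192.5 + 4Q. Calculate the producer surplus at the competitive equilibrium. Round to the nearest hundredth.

Setting demand equal to supply, 41.5 = 9Q, so Q* = 4.6111 and P* = 210.9444.
PS is the area between P* and the supply curve from 0 to Q*: (1/2)(4.6111)(18.4444) = 42.5247.

42.52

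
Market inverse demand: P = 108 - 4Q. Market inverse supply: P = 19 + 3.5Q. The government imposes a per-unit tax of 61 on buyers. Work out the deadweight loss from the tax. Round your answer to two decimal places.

Without the tax, 108 - 4Q = 19 + 3.5Q so Q* = 11.8667 and P* = 60.5333.
A tax on buyers shifts demand down by 61: (108 - 61) - 4Q = 19 + 3.5Q, so Q_t = 3.7333. Buyers pay P_b = 93.0667; sellers receive P_s = P_b - 61 = 32.0667.
The welfare triangle lost has base Q* - Q_t = 8.1333 and height t = 61, so DWL = (1/2)(8.1333)(61) = 248.0667.

248.07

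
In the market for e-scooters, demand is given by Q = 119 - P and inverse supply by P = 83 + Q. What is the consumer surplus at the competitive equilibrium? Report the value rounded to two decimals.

Rewriting demand in inverse form: P = 119 - Q.
Setting demand equal to supply, 36 = 2Q, so Q* = 18 and P* = 101.
CS is the area between the demand curve and P* from 0 to Q*: (1/2)(18)(18) = 162.

162.00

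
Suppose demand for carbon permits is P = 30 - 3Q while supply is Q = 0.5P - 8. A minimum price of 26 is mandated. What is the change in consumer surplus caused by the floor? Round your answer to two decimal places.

Rewriting supply in inverse form: P = 16 + 2Q.
Without the control, 30 - 3Q = 16 + 2Q so Q* = 2.8 and P* = 21.6.
At the floor price 26, quantity demanded is (30 - 26)/3 = 1.3333; demand is the short side, so Q = 1.3333 trades at P = 26.
CS goes from (1/2)(2.8)(8.4) = 11.76 to 2.6667 (computed as (30 - 26)(1.3333) - (1/2)(3)(1.3333)^2), a change of -9.0933.

-9.09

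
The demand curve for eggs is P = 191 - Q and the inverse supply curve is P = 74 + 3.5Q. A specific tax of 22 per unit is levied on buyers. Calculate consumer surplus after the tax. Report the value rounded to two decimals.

Pre-tax equilibrium: 191 - Q = 74 + 3.5Q gives Q* = 26, P* = 165.
A tax on buyers shifts demand down by 22: (191 - 22) - Q = 74 + 3.5Q, so Q_t = 21.1111. Buyers pay P_b = 169.8889; sellers receive P_s = P_b - 22 = 147.8889.
CS = (1/2)(Q_t)(191 - P_b) = (1/2)(21.1111)(21.1111) = 222.8395.

222.84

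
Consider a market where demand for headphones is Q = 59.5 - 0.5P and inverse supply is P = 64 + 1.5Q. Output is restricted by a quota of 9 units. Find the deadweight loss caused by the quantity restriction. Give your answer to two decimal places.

78.89

Rewriting demand in inverse form: P = 119 - 2Q.
Without the quota, 119 - 2Q = 64 + 1.5Q gives Q* = 15.7143.
At Q = 9 the demand price is 119 - 2(9) = 101 and the supply price is 64 + 1.5(9) = 77.5.
DWL = (1/2)(gap between curves at 9) x (Q* - 9) = (1/2)(23.5)(6.7143) = 78.8929.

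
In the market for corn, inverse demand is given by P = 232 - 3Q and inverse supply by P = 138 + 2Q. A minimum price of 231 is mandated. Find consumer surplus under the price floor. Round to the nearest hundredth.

Free-market equilibrium: 232 - 3Q = 138 + 2Q gives Q* = 18.8, P* = 175.6.
At P = 231, buyers demand (232 - 231)/3 = 0.3333 while sellers would supply more, so the quantity traded is 0.3333 at price 231.
CS is the triangle under demand above 231: (1/2)(0.3333)(232 - 231) = 0.1667.

0.17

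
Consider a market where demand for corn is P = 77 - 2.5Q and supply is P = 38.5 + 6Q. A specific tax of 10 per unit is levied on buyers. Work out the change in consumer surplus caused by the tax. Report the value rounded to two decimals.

Without the tax, 77 - 2.5Q = 38.5 + 6Q so Q* = 4.5294 and P* = 65.6765.
A tax on buyers shifts demand down by 10: (77 - 10) - 2.5Q = 38.5 + 6Q, so Q_t = 3.3529. Buyers pay P_b = 68.6176; sellers receive P_s = P_b - 10 = 58.6176.
Consumers lose the trapezoid between P* and P_b out to Q_t plus the triangle from Q_t to Q*: change in CS = 14.0528 - 25.6445 = -11.5917.

-11.59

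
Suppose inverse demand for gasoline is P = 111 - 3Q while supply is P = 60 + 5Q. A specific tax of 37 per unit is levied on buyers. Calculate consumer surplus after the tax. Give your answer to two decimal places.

Pre-tax equilibrium: 111 - 3Q = 60 + 5Q gives Q* = 6.375, P* = 91.875.
A tax on buyers shifts demand down by 37: (111 - 37) - 3Q = 60 + 5Q, so Q_t = 1.75. Buyers pay P_b = 105.75; sellers receive P_s = P_b - 37 = 68.75.
Consumer surplus is the triangle under demand above P_b: (1/2)(1.75)(111 - 105.75) = 4.5938.

4.59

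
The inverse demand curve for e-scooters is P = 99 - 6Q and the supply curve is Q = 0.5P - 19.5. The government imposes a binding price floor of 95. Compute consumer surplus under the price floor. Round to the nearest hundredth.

Rewriting supply in inverse form: P = 39 + 2Q.
Free-market equilibrium: 99 - 6Q = 39 + 2Q gives Q* = 7.5, P* = 54.
At the floor price 95, quantity demanded is (99 - 95)/6 = 0.6667; demand is the short side, so Q = 0.6667 trades at P = 95.
CS is the triangle under demand above 95: (1/2)(0.6667)(99 - 95) = 1.3333.

1.33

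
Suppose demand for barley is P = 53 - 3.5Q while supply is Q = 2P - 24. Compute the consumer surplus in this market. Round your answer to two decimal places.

183.86

Rewriting supply in inverse form: P = 12 + 0.5Q.
Setting demand equal to supply, 41 = 4Q, so Q* = 10.25 and P* = 17.125.
The demand choke price is 53, so CS = (1/2)(Q*)(53 - P*) = (1/2)(10.25)(35.875) = 183.8594.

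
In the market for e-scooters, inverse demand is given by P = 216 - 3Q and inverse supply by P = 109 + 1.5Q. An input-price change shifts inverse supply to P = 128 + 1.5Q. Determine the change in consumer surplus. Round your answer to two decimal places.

-274.44

Initial equilibrium: Q_0 = 23.7778, P_0 = 144.6667; CS_0 = (1/2)(23.7778)(71.3333) = 848.0741, PS_0 = (1/2)(23.7778)(35.6667) = 424.037.
New equilibrium: 216 - 3Q = 128 + 1.5Q gives Q_1 = 19.5556, P_1 = 157.3333; CS_1 = 573.6296, PS_1 = 286.8148.
Change in consumer surplus = 573.6296 - 848.0741 = -274.4444.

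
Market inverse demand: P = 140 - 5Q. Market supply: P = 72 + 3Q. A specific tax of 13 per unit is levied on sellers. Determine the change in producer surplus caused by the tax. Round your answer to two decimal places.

Without the tax, 140 - 5Q = 72 + 3Q so Q* = 8.5 and P* = 97.5.
With the tax, sellers need 13 more per unit: 140 - 5Q = 72 + 3Q + 13, so Q_t = 6.875. Buyers pay P_b = 105.625; sellers receive P_s = P_b - 13 = 92.625.
PS falls from (1/2)(8.5)(25.5) = 108.375 to (1/2)(6.875)(20.625) = 70.8984, a change of -37.4766.

-37.48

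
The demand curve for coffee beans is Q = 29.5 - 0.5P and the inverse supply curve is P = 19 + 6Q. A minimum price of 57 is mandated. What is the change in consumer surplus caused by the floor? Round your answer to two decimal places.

Rewriting demand in inverse form: P = 59 - 2Q.
Without the control, 59 - 2Q = 19 + 6Q so Q* = 5 and P* = 49.
At P = 57, buyers demand (59 - 57)/2 = 1 while sellers would supply more, so the quantity traded is 1 at price 57.
CS goes from (1/2)(5)(10) = 25 to 1 (computed as (59 - 57)(1) - (1/2)(2)(1)^2), a change of -24.

-24.00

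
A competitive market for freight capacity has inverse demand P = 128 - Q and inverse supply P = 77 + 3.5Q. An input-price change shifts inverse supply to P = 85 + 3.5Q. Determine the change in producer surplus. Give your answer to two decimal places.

-64.99

Initial equilibrium: Q_0 = 11.3333, P_0 = 116.6667; CS_0 = (1/2)(11.3333)(11.3333) = 64.2222, PS_0 = (1/2)(11.3333)(39.6667) = 224.7778.
New equilibrium: 128 - Q = 85 + 3.5Q gives Q_1 = 9.5556, P_1 = 118.4444; CS_1 = 45.6543, PS_1 = 159.7901.
Change in producer surplus = 159.7901 - 224.7778 = -64.9877.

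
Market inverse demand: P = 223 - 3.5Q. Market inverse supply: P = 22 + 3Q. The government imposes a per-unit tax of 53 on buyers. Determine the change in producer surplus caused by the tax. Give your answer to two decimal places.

Pre-tax equilibrium: 223 - 3.5Q = 22 + 3Q gives Q* = 30.9231, P* = 114.7692.
With the tax, buyers' net willingness to pay falls by 53: (223 - 53) - 3.5Q = 22 + 3Q, so Q_t = 22.7692. Buyers pay P_b = 143.3077; sellers receive P_s = P_b - 53 = 90.3077.
PS falls from (1/2)(30.9231)(92.7692) = 1434.355 to (1/2)(22.7692)(68.3077) = 777.6568, a change of -656.6982.

-656.70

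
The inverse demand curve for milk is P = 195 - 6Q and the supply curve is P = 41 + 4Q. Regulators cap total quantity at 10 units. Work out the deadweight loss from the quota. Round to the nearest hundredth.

145.80

Unrestricted equilibrium: Q* = (195 - 41)/(6 + 4) = 15.4.
At Q = 10 the demand price is 195 - 6(10) = 135 and the supply price is 41 + 4(10) = 81.
Deadweight loss is the triangle between the curves from 10 to 15.4: (1/2)(135 - 81)(15.4 - 10) = 145.8.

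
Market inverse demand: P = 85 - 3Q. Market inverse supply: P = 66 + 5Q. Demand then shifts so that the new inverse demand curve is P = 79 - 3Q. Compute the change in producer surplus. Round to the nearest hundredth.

Initial equilibrium: Q_0 = 2.375, P_0 = 77.875; CS_0 = (1/2)(2.375)(7.125) = 8.4609, PS_0 = (1/2)(2.375)(11.875) = 14.1016.
New equilibrium: 79 - 3Q = 66 + 5Q gives Q_1 = 1.625, P_1 = 74.125; CS_1 = 3.9609, PS_1 = 6.6016.
Change in producer surplus = 6.6016 - 14.1016 = -7.5.

-7.50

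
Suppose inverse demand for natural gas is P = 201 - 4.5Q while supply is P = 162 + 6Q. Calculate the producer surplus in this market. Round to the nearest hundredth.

41.39

Equilibrium: 201 - 4.5Q = 162 + 6Q, so Q* = 3.7143 and P* = 184.2857.
The supply curve's price intercept is 162, so PS = (1/2)(Q*)(P* - 162) = (1/2)(3.7143)(22.2857) = 41.3878.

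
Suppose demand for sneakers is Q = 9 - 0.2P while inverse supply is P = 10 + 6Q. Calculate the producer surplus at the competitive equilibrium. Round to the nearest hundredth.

Rewriting demand in inverse form: P = 45 - 5Q.
Set 45 - 5Q = 10 + 6Q, which gives 35 = 11Q, so Q* = 3.1818 and P* = 45 - 5(3.1818) = 29.0909.
The supply curve's price intercept is 10, so PS = (1/2)(Q*)(P* - 10) = (1/2)(3.1818)(19.0909) = 30.3719.

30.37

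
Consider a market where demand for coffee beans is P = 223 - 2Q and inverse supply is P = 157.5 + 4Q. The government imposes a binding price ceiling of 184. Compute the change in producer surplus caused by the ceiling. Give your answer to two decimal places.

Without the control, 223 - 2Q = 157.5 + 4Q so Q* = 10.9167 and P* = 201.1667.
At the ceiling price 184, quantity supplied is (184 - 157.5)/4 = 6.625; supply is the short side, so Q = 6.625 trades at P = 184.
PS goes from (1/2)(10.9167)(43.6667) = 238.3472 to 87.7812 (computed as (184 - 157.5)(6.625) - (1/2)(4)(6.625)^2), a change of -150.566.

-150.57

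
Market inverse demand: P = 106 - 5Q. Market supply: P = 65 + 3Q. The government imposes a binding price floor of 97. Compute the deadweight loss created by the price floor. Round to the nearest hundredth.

Without the control, 106 - 5Q = 65 + 3Q so Q* = 5.125 and P* = 80.375.
At P = 97, buyers demand (106 - 97)/5 = 1.8 while sellers would supply more, so the quantity traded is 1.8 at price 97.
The lost-trades triangle has base Q* - 1.8 = 3.325 and height equal to the gap between the curves at Q = 1.8, which is 97 - 70.4 = 26.6. DWL = (1/2)(3.325)(26.6) = 44.2225.

44.22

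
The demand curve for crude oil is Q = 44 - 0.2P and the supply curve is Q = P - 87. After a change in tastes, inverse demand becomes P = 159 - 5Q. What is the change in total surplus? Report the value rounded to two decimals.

Rewriting demand in inverse form: P = 220 - 5Q.
Rewriting supply in inverse form: P = 87 + Q.
Initial equilibrium: Q_0 = 22.1667, P_0 = 109.1667; CS_0 = (1/2)(22.1667)(110.8333) = 1228.4028, PS_0 = (1/2)(22.1667)(22.1667) = 245.6806.
New equilibrium: 159 - 5Q = 87 + Q gives Q_1 = 12, P_1 = 99; CS_1 = 360, PS_1 = 72.
Change in total surplus = (360 + 72) - (1228.4028 + 245.6806) = -1042.0833.

-1042.08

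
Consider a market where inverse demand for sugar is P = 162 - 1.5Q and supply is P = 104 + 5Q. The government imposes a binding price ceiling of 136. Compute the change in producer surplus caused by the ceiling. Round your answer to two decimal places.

-96.65

Without the control, 162 - 1.5Q = 104 + 5Q so Q* = 8.9231 and P* = 148.6154.
At P = 136, sellers supply (136 - 104)/5 = 6.4 while buyers want more, so the quantity traded is 6.4 at price 136.
PS goes from (1/2)(8.9231)(44.6154) = 199.0533 to 102.4 (computed as (136 - 104)(6.4) - (1/2)(5)(6.4)^2), a change of -96.6533.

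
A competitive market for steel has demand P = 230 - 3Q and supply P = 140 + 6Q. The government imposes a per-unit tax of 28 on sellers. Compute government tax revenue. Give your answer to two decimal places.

Without the tax, 230 - 3Q = 140 + 6Q so Q* = 10 and P* = 200.
A tax on sellers shifts supply up by 28: 230 - 3Q = 140 + 6Q + 28, so Q_t = 6.8889. Buyers pay P_b = 209.3333; sellers receive P_s = P_b - 28 = 181.3333.
Revenue is the tax times quantity traded: 28 x 6.8889 = 192.8889.

192.89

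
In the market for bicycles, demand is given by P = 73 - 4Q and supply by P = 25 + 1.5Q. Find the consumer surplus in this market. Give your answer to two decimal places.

Setting demand equal to supply, 48 = 5.5Q, so Q* = 8.7273 and P* = 38.0909.
The demand choke price is 73, so CS = (1/2)(Q*)(73 - P*) = (1/2)(8.7273)(34.9091) = 152.3306.

152.33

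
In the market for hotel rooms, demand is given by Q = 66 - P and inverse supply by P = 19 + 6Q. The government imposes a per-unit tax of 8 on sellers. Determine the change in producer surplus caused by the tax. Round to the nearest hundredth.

Rewriting demand in inverse form: P = 66 - Q.
Without the tax, 66 - Q = 19 + 6Q so Q* = 6.7143 and P* = 59.2857.
A tax on sellers shifts supply up by 8: 66 - Q = 19 + 6Q + 8, so Q_t = 5.5714. Buyers pay P_b = 60.4286; sellers receive P_s = P_b - 8 = 52.4286.
PS falls from (1/2)(6.7143)(40.2857) = 135.2449 to (1/2)(5.5714)(33.4286) = 93.1224, a change of -42.1224.

-42.12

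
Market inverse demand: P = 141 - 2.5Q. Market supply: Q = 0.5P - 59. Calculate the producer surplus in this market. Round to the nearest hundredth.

26.12

Rewriting supply in inverse form: P = 118 + 2Q.
Setting demand equal to supply, 23 = 4.5Q, so Q* = 5.1111 and P* = 128.2222.
PS is the area between P* and the supply curve from 0 to Q*: (1/2)(5.1111)(10.2222) = 26.1235.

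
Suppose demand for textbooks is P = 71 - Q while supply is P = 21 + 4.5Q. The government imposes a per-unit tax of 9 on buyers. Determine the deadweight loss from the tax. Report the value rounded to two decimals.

Without the tax, 71 - Q = 21 + 4.5Q so Q* = 9.0909 and P* = 61.9091.
A tax on buyers shifts demand down by 9: (71 - 9) - Q = 21 + 4.5Q, so Q_t = 7.4545. Buyers pay P_b = 63.5455; sellers receive P_s = P_b - 9 = 54.5455.
Deadweight loss is the triangle between the curves from Q_t to Q*: (1/2)(9.0909 - 7.4545)(9) = 7.3636.

7.36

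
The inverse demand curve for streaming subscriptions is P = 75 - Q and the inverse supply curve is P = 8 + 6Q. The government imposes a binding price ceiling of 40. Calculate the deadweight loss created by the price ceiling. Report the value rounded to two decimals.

Free-market equilibrium: 75 - Q = 8 + 6Q gives Q* = 9.5714, P* = 65.4286.
At the ceiling price 40, quantity supplied is (40 - 8)/6 = 5.3333; supply is the short side, so Q = 5.3333 trades at P = 40.
At Q = 5.3333 the demand price is 69.6667 and the supply price is 40. Deadweight loss is the triangle between the curves from 5.3333 to 9.5714: (1/2)(69.6667 - 40)(9.5714 - 5.3333) = 62.8651.

62.87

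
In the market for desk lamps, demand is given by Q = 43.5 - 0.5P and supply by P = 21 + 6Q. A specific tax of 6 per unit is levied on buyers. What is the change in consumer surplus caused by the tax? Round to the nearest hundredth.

Rewriting demand in inverse form: P = 87 - 2Q.
Pre-tax equilibrium: 87 - 2Q = 21 + 6Q gives Q* = 8.25, P* = 70.5.
With the tax, buyers' net willingness to pay falls by 6: (87 - 6) - 2Q = 21 + 6Q, so Q_t = 7.5. Buyers pay P_b = 72; sellers receive P_s = P_b - 6 = 66.
CS falls from (1/2)(8.25)(16.5) = 68.0625 to (1/2)(7.5)(15) = 56.25, a change of -11.8125.

-11.81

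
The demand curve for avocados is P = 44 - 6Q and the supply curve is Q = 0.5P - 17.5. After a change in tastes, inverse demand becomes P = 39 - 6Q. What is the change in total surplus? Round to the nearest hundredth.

Rewriting supply in inverse form: P = 35 + 2Q.
Initial equilibrium: Q_0 = 1.125, P_0 = 37.25; CS_0 = (1/2)(1.125)(6.75) = 3.7969, PS_0 = (1/2)(1.125)(2.25) = 1.2656.
New equilibrium: 39 - 6Q = 35 + 2Q gives Q_1 = 0.5, P_1 = 36; CS_1 = 0.75, PS_1 = 0.25.
Change in total surplus = (0.75 + 0.25) - (3.7969 + 1.2656) = -4.0625.

-4.06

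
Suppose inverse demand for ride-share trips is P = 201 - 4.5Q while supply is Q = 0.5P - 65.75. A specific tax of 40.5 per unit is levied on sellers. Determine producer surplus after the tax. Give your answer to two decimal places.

19.91

Rewriting supply in inverse form: P = 131.5 + 2Q.
Pre-tax equilibrium: 201 - 4.5Q = 131.5 + 2Q gives Q* = 10.6923, P* = 152.8846.
A tax on sellers shifts supply up by 40.5: 201 - 4.5Q = 131.5 + 2Q + 40.5, so Q_t = 4.4615. Buyers pay P_b = 180.9231; sellers receive P_s = P_b - 40.5 = 140.4231.
Producer surplus is the triangle above supply below P_s: (1/2)(4.4615)(140.4231 - 131.5) = 19.9053.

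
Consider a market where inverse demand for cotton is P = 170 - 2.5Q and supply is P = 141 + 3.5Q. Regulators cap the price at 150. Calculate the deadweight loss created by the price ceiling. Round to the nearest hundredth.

15.35

Free-market equilibrium: 170 - 2.5Q = 141 + 3.5Q gives Q* = 4.8333, P* = 157.9167.
At the ceiling price 150, quantity supplied is (150 - 141)/3.5 = 2.5714; supply is the short side, so Q = 2.5714 trades at P = 150.
The lost-trades triangle has base Q* - 2.5714 = 2.2619 and height equal to the gap between the curves at Q = 2.5714, which is 163.5714 - 150 = 13.5714. DWL = (1/2)(2.2619)(13.5714) = 15.3486.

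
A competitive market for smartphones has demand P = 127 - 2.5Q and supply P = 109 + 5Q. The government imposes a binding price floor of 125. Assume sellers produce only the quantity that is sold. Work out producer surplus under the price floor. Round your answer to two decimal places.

11.20

Without the control, 127 - 2.5Q = 109 + 5Q so Q* = 2.4 and P* = 121.
At P = 125, buyers demand (127 - 125)/2.5 = 0.8 while sellers would supply more, so the quantity traded is 0.8 at price 125.
The supply price at Q = 0.8 is 113. PS is the trapezoid between 125 and supply over [0, 0.8]: (1/2)[(125 - 109) + (125 - 113)](0.8) = 11.2.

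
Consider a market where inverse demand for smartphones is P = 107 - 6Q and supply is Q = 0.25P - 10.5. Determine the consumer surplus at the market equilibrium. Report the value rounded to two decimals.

126.75

Rewriting supply in inverse form: P = 42 + 4Q.
Equilibrium: 107 - 6Q = 42 + 4Q, so Q* = 6.5 and P* = 68.
The demand choke price is 107, so CS = (1/2)(Q*)(107 - P*) = (1/2)(6.5)(39) = 126.75.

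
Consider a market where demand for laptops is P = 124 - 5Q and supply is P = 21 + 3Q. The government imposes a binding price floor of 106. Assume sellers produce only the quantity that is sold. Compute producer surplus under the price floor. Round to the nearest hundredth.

Without the control, 124 - 5Q = 21 + 3Q so Q* = 12.875 and P* = 59.625.
At the floor price 106, quantity demanded is (124 - 106)/5 = 3.6; demand is the short side, so Q = 3.6 trades at P = 106.
The supply price at Q = 3.6 is 31.8. PS is the trapezoid between 106 and supply over [0, 3.6]: (1/2)[(106 - 21) + (106 - 31.8)](3.6) = 286.56.

286.56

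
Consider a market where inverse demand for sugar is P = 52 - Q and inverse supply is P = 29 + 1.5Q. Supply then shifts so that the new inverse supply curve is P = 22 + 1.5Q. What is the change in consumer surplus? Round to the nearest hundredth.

29.68

Initial equilibrium: Q_0 = 9.2, P_0 = 42.8; CS_0 = (1/2)(9.2)(9.2) = 42.32, PS_0 = (1/2)(9.2)(13.8) = 63.48.
New equilibrium: 52 - Q = 22 + 1.5Q gives Q_1 = 12, P_1 = 40; CS_1 = 72, PS_1 = 108.
Change in consumer surplus = 72 - 42.32 = 29.68.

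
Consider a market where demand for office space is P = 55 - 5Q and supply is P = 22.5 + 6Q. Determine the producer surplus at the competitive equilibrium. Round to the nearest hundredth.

Set 55 - 5Q = 22.5 + 6Q, which gives 32.5 = 11Q, so Q* = 2.9545 and P* = 55 - 5(2.9545) = 40.2273.
Producer surplus is the triangle above supply below P*: (1/2)(2.9545)(40.2273 - 22.5) = (1/2)(2.9545)(17.7273) = 26.188.

26.19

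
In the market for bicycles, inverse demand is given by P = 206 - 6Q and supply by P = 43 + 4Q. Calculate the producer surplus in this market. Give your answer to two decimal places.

Equilibrium: 206 - 6Q = 43 + 4Q, so Q* = 16.3 and P* = 108.2.
Producer surplus is the triangle above supply below P*: (1/2)(16.3)(108.2 - 43) = (1/2)(16.3)(65.2) = 531.38.

531.38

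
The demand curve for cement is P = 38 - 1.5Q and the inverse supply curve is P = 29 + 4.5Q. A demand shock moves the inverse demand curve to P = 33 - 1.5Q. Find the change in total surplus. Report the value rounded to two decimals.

-5.42

Initial equilibrium: Q_0 = 1.5, P_0 = 35.75; CS_0 = (1/2)(1.5)(2.25) = 1.6875, PS_0 = (1/2)(1.5)(6.75) = 5.0625.
New equilibrium: 33 - 1.5Q = 29 + 4.5Q gives Q_1 = 0.6667, P_1 = 32; CS_1 = 0.3333, PS_1 = 1.
Change in total surplus = (0.3333 + 1) - (1.6875 + 5.0625) = -5.4167.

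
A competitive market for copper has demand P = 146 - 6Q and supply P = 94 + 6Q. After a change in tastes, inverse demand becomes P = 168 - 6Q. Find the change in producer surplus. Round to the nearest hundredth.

57.75

Initial equilibrium: Q_0 = 4.3333, P_0 = 120; CS_0 = (1/2)(4.3333)(26) = 56.3333, PS_0 = (1/2)(4.3333)(26) = 56.3333.
New equilibrium: 168 - 6Q = 94 + 6Q gives Q_1 = 6.1667, P_1 = 131; CS_1 = 114.0833, PS_1 = 114.0833.
Change in producer surplus = 114.0833 - 56.3333 = 57.75.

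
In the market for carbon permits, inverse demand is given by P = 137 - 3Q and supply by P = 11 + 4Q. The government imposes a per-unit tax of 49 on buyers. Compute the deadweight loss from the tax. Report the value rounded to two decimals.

171.50

Pre-tax equilibrium: 137 - 3Q = 11 + 4Q gives Q* = 18, P* = 83.
With the tax, buyers' net willingness to pay falls by 49: (137 - 49) - 3Q = 11 + 4Q, so Q_t = 11. Buyers pay P_b = 104; sellers receive P_s = P_b - 49 = 55.
The welfare triangle lost has base Q* - Q_t = 7 and height t = 49, so DWL = (1/2)(7)(49) = 171.5.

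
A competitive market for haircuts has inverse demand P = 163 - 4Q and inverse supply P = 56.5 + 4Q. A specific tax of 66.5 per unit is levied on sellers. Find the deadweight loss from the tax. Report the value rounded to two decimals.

Pre-tax equilibrium: 163 - 4Q = 56.5 + 4Q gives Q* = 13.3125, P* = 109.75.
A tax on sellers shifts supply up by 66.5: 163 - 4Q = 56.5 + 4Q + 66.5, so Q_t = 5. Buyers pay P_b = 143; sellers receive P_s = P_b - 66.5 = 76.5.
Deadweight loss is the triangle between the curves from Q_t to Q*: (1/2)(13.3125 - 5)(66.5) = 276.3906.

276.39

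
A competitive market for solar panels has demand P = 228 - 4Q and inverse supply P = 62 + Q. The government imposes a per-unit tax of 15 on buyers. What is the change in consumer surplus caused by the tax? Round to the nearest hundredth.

Pre-tax equilibrium: 228 - 4Q = 62 + Q gives Q* = 33.2, P* = 95.2.
With the tax, buyers' net willingness to pay falls by 15: (228 - 15) - 4Q = 62 + Q, so Q_t = 30.2. Buyers pay P_b = 107.2; sellers receive P_s = P_b - 15 = 92.2.
Consumers lose the trapezoid between P* and P_b out to Q_t plus the triangle from Q_t to Q*: change in CS = 1824.08 - 2204.48 = -380.4.

-380.40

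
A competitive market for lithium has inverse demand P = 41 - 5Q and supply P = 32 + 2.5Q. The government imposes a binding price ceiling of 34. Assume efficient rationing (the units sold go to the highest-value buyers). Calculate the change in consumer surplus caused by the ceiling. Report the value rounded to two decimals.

Without the control, 41 - 5Q = 32 + 2.5Q so Q* = 1.2 and P* = 35.
At the ceiling price 34, quantity supplied is (34 - 32)/2.5 = 0.8; supply is the short side, so Q = 0.8 trades at P = 34.
CS goes from (1/2)(1.2)(6) = 3.6 to 4 (computed as (41 - 34)(0.8) - (1/2)(5)(0.8)^2), a change of 0.4.

0.40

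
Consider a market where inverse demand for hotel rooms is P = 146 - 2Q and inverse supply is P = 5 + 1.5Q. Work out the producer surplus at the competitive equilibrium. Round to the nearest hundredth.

Setting demand equal to supply, 141 = 3.5Q, so Q* = 40.2857 and P* = 65.4286.
The supply curve's price intercept is 5, so PS = (1/2)(Q*)(P* - 5) = (1/2)(40.2857)(60.4286) = 1217.2041.

1217.20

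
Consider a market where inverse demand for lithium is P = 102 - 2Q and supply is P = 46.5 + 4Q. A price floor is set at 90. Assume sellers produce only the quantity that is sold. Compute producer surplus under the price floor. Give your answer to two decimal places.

189.00

Free-market equilibrium: 102 - 2Q = 46.5 + 4Q gives Q* = 9.25, P* = 83.5.
At the floor price 90, quantity demanded is (102 - 90)/2 = 6; demand is the short side, so Q = 6 trades at P = 90.
The supply price at Q = 6 is 70.5. PS is the trapezoid between 90 and supply over [0, 6]: (1/2)[(90 - 46.5) + (90 - 70.5)](6) = 189.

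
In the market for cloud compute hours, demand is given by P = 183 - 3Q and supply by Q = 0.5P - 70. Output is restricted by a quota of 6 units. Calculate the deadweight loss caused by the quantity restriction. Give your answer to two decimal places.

Rewriting supply in inverse form: P = 140 + 2Q.
Unrestricted equilibrium: Q* = (183 - 140)/(3 + 2) = 8.6.
At Q = 6 the demand price is 183 - 3(6) = 165 and the supply price is 140 + 2(6) = 152.
DWL = (1/2)(gap between curves at 6) x (Q* - 6) = (1/2)(13)(2.6) = 16.9.

16.90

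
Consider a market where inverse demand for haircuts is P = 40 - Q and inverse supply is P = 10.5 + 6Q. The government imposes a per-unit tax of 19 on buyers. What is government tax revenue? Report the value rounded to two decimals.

Without the tax, 40 - Q = 10.5 + 6Q so Q* = 4.2143 and P* = 35.7857.
A tax on buyers shifts demand down by 19: (40 - 19) - Q = 10.5 + 6Q, so Q_t = 1.5. Buyers pay P_b = 38.5; sellers receive P_s = P_b - 19 = 19.5.
Revenue is the tax times quantity traded: 19 x 1.5 = 28.5.

28.50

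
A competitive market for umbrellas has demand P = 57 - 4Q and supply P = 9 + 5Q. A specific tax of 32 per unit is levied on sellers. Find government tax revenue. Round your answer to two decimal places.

56.89

Without the tax, 57 - 4Q = 9 + 5Q so Q* = 5.3333 and P* = 35.6667.
A tax on sellers shifts supply up by 32: 57 - 4Q = 9 + 5Q + 32, so Q_t = 1.7778. Buyers pay P_b = 49.8889; sellers receive P_s = P_b - 32 = 17.8889.
Tax revenue = t x Q_t = 32 x 1.7778 = 56.8889.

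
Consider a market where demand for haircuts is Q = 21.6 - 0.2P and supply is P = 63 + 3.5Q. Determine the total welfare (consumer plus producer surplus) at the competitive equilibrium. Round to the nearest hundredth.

119.12

Rewriting demand in inverse form: P = 108 - 5Q.
Set 108 - 5Q = 63 + 3.5Q, which gives 45 = 8.5Q, so Q* = 5.2941 and P* = 108 - 5(5.2941) = 81.5294.
CS = (1/2)(5.2941)(26.4706) = 70.0692 and PS = (1/2)(5.2941)(18.5294) = 49.0484, so total surplus = 119.1176.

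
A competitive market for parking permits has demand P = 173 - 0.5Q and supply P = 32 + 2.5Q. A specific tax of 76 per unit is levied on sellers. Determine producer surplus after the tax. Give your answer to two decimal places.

Pre-tax equilibrium: 173 - 0.5Q = 32 + 2.5Q gives Q* = 47, P* = 149.5.
With the tax, sellers need 76 more per unit: 173 - 0.5Q = 32 + 2.5Q + 76, so Q_t = 21.6667. Buyers pay P_b = 162.1667; sellers receive P_s = P_b - 76 = 86.1667.
Producer surplus is the triangle above supply below P_s: (1/2)(21.6667)(86.1667 - 32) = 586.8056.

586.81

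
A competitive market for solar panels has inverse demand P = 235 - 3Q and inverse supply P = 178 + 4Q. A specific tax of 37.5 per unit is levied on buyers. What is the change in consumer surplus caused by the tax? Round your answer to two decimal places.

-87.82

Pre-tax equilibrium: 235 - 3Q = 178 + 4Q gives Q* = 8.1429, P* = 210.5714.
With the tax, buyers' net willingness to pay falls by 37.5: (235 - 37.5) - 3Q = 178 + 4Q, so Q_t = 2.7857. Buyers pay P_b = 226.6429; sellers receive P_s = P_b - 37.5 = 189.1429.
CS falls from (1/2)(8.1429)(24.4286) = 99.4592 to (1/2)(2.7857)(8.3571) = 11.6403, a change of -87.8189.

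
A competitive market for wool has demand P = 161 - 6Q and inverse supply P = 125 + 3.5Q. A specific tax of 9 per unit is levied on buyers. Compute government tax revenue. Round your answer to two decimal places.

Without the tax, 161 - 6Q = 125 + 3.5Q so Q* = 3.7895 and P* = 138.2632.
A tax on buyers shifts demand down by 9: (161 - 9) - 6Q = 125 + 3.5Q, so Q_t = 2.8421. Buyers pay P_b = 143.9474; sellers receive P_s = P_b - 9 = 134.9474.
Revenue is the tax times quantity traded: 9 x 2.8421 = 25.5789.

25.58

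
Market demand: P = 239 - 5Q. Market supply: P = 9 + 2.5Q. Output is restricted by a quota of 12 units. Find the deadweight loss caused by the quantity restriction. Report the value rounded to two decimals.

1306.67

Without the quota, 239 - 5Q = 9 + 2.5Q gives Q* = 30.6667.
At Q = 12 the demand price is 239 - 5(12) = 179 and the supply price is 9 + 2.5(12) = 39.
DWL = (1/2)(gap between curves at 12) x (Q* - 12) = (1/2)(140)(18.6667) = 1306.6667.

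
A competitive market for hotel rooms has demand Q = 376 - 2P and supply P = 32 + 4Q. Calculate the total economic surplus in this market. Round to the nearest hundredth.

Rewriting demand in inverse form: P = 188 - 0.5Q.
Set 188 - 0.5Q = 32 + 4Q, which gives 156 = 4.5Q, so Q* = 34.6667 and P* = 188 - 0.5(34.6667) = 170.6667.
CS = (1/2)(34.6667)(17.3333) = 300.4444 and PS = (1/2)(34.6667)(138.6667) = 2403.5556, so total surplus = 2704.

2704.00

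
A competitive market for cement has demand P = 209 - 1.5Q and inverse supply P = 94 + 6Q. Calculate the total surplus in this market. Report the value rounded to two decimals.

881.67

Setting demand equal to supply, 115 = 7.5Q, so Q* = 15.3333 and P* = 186.
CS = (1/2)(15.3333)(23) = 176.3333 and PS = (1/2)(15.3333)(92) = 705.3333, so total surplus = 881.6667.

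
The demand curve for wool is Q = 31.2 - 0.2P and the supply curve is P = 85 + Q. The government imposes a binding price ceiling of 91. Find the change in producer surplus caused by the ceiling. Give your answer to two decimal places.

Rewriting demand in inverse form: P = 156 - 5Q.
Free-market equilibrium: 156 - 5Q = 85 + Q gives Q* = 11.8333, P* = 96.8333.
At P = 91, sellers supply (91 - 85)/1 = 6 while buyers want more, so the quantity traded is 6 at price 91.
PS goes from (1/2)(11.8333)(11.8333) = 70.0139 to 18 (computed as (91 - 85)(6) - (1/2)(1)(6)^2), a change of -52.0139.

-52.01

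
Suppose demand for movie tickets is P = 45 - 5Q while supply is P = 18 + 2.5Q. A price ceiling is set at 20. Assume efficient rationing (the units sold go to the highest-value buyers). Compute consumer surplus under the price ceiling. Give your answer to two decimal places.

Without the control, 45 - 5Q = 18 + 2.5Q so Q* = 3.6 and P* = 27.
At P = 20, sellers supply (20 - 18)/2.5 = 0.8 while buyers want more, so the quantity traded is 0.8 at price 20.
The demand price at Q = 0.8 is 41. CS is the trapezoid between demand and 20 over [0, 0.8]: (1/2)[(45 - 20) + (41 - 20)](0.8) = 18.4.

18.40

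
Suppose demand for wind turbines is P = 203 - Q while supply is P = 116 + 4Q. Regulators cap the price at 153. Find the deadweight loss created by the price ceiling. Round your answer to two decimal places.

Free-market equilibrium: 203 - Q = 116 + 4Q gives Q* = 17.4, P* = 185.6.
At P = 153, sellers supply (153 - 116)/4 = 9.25 while buyers want more, so the quantity traded is 9.25 at price 153.
The lost-trades triangle has base Q* - 9.25 = 8.15 and height equal to the gap between the curves at Q = 9.25, which is 193.75 - 153 = 40.75. DWL = (1/2)(8.15)(40.75) = 166.0563.

166.06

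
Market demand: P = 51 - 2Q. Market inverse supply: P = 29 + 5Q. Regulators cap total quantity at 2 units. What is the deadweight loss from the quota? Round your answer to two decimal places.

Without the quota, 51 - 2Q = 29 + 5Q gives Q* = 3.1429.
At Q = 2 the demand price is 51 - 2(2) = 47 and the supply price is 29 + 5(2) = 39.
Deadweight loss is the triangle between the curves from 2 to 3.1429: (1/2)(47 - 39)(3.1429 - 2) = 4.5714.

4.57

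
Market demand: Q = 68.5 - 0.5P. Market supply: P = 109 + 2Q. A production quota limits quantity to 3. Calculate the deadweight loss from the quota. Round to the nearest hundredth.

32.00

Rewriting demand in inverse form: P = 137 - 2Q.
Unrestricted equilibrium: Q* = (137 - 109)/(2 + 2) = 7.
At Q = 3 the demand price is 137 - 2(3) = 131 and the supply price is 109 + 2(3) = 115.
DWL = (1/2)(gap between curves at 3) x (Q* - 3) = (1/2)(16)(4) = 32.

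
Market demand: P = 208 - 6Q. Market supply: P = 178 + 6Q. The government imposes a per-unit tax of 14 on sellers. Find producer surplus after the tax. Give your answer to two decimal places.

Pre-tax equilibrium: 208 - 6Q = 178 + 6Q gives Q* = 2.5, P* = 193.
A tax on sellers shifts supply up by 14: 208 - 6Q = 178 + 6Q + 14, so Q_t = 1.3333. Buyers pay P_b = 200; sellers receive P_s = P_b - 14 = 186.
PS = (1/2)(Q_t)(P_s - 178) = (1/2)(1.3333)(8) = 5.3333.

5.33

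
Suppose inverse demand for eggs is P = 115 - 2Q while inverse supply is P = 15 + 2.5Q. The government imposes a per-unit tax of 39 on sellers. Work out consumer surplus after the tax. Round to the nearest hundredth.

183.75

Pre-tax equilibrium: 115 - 2Q = 15 + 2.5Q gives Q* = 22.2222, P* = 70.5556.
With the tax, sellers need 39 more per unit: 115 - 2Q = 15 + 2.5Q + 39, so Q_t = 13.5556. Buyers pay P_b = 87.8889; sellers receive P_s = P_b - 39 = 48.8889.
CS = (1/2)(Q_t)(115 - P_b) = (1/2)(13.5556)(27.1111) = 183.7531.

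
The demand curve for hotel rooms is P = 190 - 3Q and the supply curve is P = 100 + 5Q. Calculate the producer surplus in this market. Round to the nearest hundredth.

Equilibrium: 190 - 3Q = 100 + 5Q, so Q* = 11.25 and P* = 156.25.
PS is the area between P* and the supply curve from 0 to Q*: (1/2)(11.25)(56.25) = 316.4062.

316.41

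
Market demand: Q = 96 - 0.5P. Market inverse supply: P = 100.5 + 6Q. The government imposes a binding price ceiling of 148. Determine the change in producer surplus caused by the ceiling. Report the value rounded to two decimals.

Rewriting demand in inverse form: P = 192 - 2Q.
Free-market equilibrium: 192 - 2Q = 100.5 + 6Q gives Q* = 11.4375, P* = 169.125.
At the ceiling price 148, quantity supplied is (148 - 100.5)/6 = 7.9167; supply is the short side, so Q = 7.9167 trades at P = 148.
PS goes from (1/2)(11.4375)(68.625) = 392.4492 to 188.0208 (computed as (148 - 100.5)(7.9167) - (1/2)(6)(7.9167)^2), a change of -204.4284.

-204.43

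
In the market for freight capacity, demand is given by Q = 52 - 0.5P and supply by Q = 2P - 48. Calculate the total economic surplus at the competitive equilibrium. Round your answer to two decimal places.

Rewriting demand in inverse form: P = 104 - 2Q.
Rewriting supply in inverse form: P = 24 + 0.5Q.
Setting demand equal to supply, 80 = 2.5Q, so Q* = 32 and P* = 40.
Total surplus is the full triangle between the curves from 0 to Q*: (1/2)(32)(104 - 24) = 1280.

1280.00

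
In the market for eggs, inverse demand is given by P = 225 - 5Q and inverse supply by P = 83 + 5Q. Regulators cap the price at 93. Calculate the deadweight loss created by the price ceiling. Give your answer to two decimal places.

744.20

Without the control, 225 - 5Q = 83 + 5Q so Q* = 14.2 and P* = 154.
At the ceiling price 93, quantity supplied is (93 - 83)/5 = 2; supply is the short side, so Q = 2 trades at P = 93.
At Q = 2 the demand price is 215 and the supply price is 93. Deadweight loss is the triangle between the curves from 2 to 14.2: (1/2)(215 - 93)(14.2 - 2) = 744.2.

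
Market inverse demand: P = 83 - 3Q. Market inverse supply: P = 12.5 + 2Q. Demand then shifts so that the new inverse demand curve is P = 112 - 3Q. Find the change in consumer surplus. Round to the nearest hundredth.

295.80

Initial equilibrium: Q_0 = 14.1, P_0 = 40.7; CS_0 = (1/2)(14.1)(42.3) = 298.215, PS_0 = (1/2)(14.1)(28.2) = 198.81.
New equilibrium: 112 - 3Q = 12.5 + 2Q gives Q_1 = 19.9, P_1 = 52.3; CS_1 = 594.015, PS_1 = 396.01.
Change in consumer surplus = 594.015 - 298.215 = 295.8.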